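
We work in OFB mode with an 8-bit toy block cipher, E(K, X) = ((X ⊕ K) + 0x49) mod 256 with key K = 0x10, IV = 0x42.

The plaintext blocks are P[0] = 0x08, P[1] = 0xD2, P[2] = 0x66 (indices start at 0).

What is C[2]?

C[2] = 0x6B

OFB encryption: S_i = E(K, S_{i−1}) with S_{−1} = IV; C_i = P_i ⊕ S_i.
C[0]: S = E(K, 0x42) = 0x9B; 0x08 ⊕ 0x9B = 0x93.
C[1]: S = E(K, 0x9B) = 0xD4; 0xD2 ⊕ 0xD4 = 0x06.
C[2]: S = E(K, 0xD4) = 0x0D; 0x66 ⊕ 0x0D = 0x6B.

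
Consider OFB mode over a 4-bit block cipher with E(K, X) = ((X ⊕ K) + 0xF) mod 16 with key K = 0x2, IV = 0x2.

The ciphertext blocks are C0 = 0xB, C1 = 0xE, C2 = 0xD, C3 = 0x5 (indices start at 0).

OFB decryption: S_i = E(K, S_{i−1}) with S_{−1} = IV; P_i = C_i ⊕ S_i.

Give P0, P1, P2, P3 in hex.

P0: S = E(K, 0x2) = 0xF; 0xB ⊕ 0xF = 0x4.
P1: S = E(K, 0xF) = 0xC; 0xE ⊕ 0xC = 0x2.
P2: S = E(K, 0xC) = 0xD; 0xD ⊕ 0xD = 0x0.
P3: S = E(K, 0xD) = 0xE; 0x5 ⊕ 0xE = 0xB.

P0 = 0x4, P1 = 0x2, P2 = 0x0, P3 = 0xB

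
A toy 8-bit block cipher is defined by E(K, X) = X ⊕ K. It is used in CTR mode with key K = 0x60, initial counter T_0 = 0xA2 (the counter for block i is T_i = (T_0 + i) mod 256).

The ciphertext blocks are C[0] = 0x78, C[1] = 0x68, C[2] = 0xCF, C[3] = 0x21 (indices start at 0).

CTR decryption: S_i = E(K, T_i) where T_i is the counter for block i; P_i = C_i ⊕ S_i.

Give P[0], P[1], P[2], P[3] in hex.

P[0]: T = 0xA2, S = E(K, T) = 0xC2; 0x78 ⊕ 0xC2 = 0xBA.
P[1]: T = 0xA3, S = E(K, T) = 0xC3; 0x68 ⊕ 0xC3 = 0xAB.
P[2]: T = 0xA4, S = E(K, T) = 0xC4; 0xCF ⊕ 0xC4 = 0x0B.
P[3]: T = 0xA5, S = E(K, T) = 0xC5; 0x21 ⊕ 0xC5 = 0xE4.

P[0] = 0xBA, P[1] = 0xAB, P[2] = 0x0B, P[3] = 0xE4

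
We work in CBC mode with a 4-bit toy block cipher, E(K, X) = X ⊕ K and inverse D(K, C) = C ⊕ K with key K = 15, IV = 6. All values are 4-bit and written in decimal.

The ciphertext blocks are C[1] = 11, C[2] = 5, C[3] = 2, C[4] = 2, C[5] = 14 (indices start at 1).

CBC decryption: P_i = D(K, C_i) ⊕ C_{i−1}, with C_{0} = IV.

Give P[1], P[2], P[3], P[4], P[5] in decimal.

P[1] = 2, P[2] = 1, P[3] = 8, P[4] = 15, P[5] = 3

P[1]: D(K, 11) = 4; 4 ⊕ 6 = 2.
P[2]: D(K, 5) = 10; 10 ⊕ 11 = 1.
P[3]: D(K, 2) = 13; 13 ⊕ 5 = 8.
P[4]: D(K, 2) = 13; 13 ⊕ 2 = 15.
P[5]: D(K, 14) = 1; 1 ⊕ 2 = 3.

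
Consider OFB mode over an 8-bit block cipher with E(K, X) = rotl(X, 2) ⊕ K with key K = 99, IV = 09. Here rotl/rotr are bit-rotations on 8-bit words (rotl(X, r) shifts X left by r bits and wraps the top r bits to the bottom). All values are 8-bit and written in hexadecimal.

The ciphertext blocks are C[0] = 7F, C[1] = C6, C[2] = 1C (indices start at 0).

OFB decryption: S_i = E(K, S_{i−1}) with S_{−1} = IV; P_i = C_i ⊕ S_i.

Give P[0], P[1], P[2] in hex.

P[0]: S = E(K, 09) = BD; 7F ⊕ BD = C2.
P[1]: S = E(K, BD) = 6F; C6 ⊕ 6F = A9.
P[2]: S = E(K, 6F) = 24; 1C ⊕ 24 = 38.

P[0] = C2, P[1] = A9, P[2] = 38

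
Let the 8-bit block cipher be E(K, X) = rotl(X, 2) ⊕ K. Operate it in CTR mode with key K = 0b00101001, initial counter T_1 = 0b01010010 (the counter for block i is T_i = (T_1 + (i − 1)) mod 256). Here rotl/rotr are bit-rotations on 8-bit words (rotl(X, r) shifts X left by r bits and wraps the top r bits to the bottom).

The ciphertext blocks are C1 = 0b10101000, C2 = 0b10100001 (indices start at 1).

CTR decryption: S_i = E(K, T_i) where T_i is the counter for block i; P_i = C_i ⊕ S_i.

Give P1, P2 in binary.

P1: T = 0b01010010, S = E(K, T) = 0b01100000; 0b10101000 ⊕ 0b01100000 = 0b11001000.
P2: T = 0b01010011, S = E(K, T) = 0b01100100; 0b10100001 ⊕ 0b01100100 = 0b11000101.

P1 = 0b11001000, P2 = 0b11000101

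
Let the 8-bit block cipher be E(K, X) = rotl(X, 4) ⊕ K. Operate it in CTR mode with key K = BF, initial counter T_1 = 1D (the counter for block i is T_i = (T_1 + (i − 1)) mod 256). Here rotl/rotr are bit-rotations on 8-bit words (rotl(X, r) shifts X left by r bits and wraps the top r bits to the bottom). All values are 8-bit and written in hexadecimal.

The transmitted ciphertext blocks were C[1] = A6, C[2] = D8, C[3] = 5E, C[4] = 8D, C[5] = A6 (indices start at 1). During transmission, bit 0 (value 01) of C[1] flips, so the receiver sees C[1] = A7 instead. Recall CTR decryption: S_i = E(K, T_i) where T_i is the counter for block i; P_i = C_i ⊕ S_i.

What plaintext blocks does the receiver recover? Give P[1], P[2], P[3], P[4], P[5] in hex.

Only C[1] changed, to A7. In CTR, a change in C_i flips the same bit in P_i only; the keystream is unaffected. Decrypting the received ciphertext:
P[1]: T = 1D, S = E(K, T) = 6E; A7 ⊕ 6E = C9.
P[2]: T = 1E, S = E(K, T) = 5E; D8 ⊕ 5E = 86.
P[3]: T = 1F, S = E(K, T) = 4E; 5E ⊕ 4E = 10.
P[4]: T = 20, S = E(K, T) = BD; 8D ⊕ BD = 30.
P[5]: T = 21, S = E(K, T) = AD; A6 ⊕ AD = 0B.
Blocks that differ from the original plaintext: P[1].

P[1] = C9, P[2] = 86, P[3] = 10, P[4] = 30, P[5] = 0B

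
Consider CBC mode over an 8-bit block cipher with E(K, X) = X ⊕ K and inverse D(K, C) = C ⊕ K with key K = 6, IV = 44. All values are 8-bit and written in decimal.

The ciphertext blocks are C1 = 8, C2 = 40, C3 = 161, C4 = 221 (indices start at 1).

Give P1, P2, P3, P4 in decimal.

P1 = 34, P2 = 38, P3 = 143, P4 = 122

CBC decryption: P_i = D(K, C_i) ⊕ C_{i−1}, with C_{0} = IV.
P1: D(K, 8) = 14; 14 ⊕ 44 = 34.
P2: D(K, 40) = 46; 46 ⊕ 8 = 38.
P3: D(K, 161) = 167; 167 ⊕ 40 = 143.
P4: D(K, 221) = 219; 219 ⊕ 161 = 122.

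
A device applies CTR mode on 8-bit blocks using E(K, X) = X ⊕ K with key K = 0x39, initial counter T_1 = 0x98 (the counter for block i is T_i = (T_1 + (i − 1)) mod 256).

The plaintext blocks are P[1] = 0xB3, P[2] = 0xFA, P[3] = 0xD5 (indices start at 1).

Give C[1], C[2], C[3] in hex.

C[1] = 0x12, C[2] = 0x5A, C[3] = 0x76

CTR encryption: S_i = E(K, T_i) where T_i is the counter for block i; C_i = P_i ⊕ S_i.
C[1]: T = 0x98, S = E(K, T) = 0xA1; 0xB3 ⊕ 0xA1 = 0x12.
C[2]: T = 0x99, S = E(K, T) = 0xA0; 0xFA ⊕ 0xA0 = 0x5A.
C[3]: T = 0x9A, S = E(K, T) = 0xA3; 0xD5 ⊕ 0xA3 = 0x76.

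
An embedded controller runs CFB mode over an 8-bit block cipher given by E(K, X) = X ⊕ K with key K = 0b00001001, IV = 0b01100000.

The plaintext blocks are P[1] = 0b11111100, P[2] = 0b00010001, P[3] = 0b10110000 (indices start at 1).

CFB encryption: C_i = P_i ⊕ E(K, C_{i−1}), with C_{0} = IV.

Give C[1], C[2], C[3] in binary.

C[1]: E(K, 0b01100000) = 0b01101001; 0b11111100 ⊕ 0b01101001 = 0b10010101.
C[2]: E(K, 0b10010101) = 0b10011100; 0b00010001 ⊕ 0b10011100 = 0b10001101.
C[3]: E(K, 0b10001101) = 0b10000100; 0b10110000 ⊕ 0b10000100 = 0b00110100.

C[1] = 0b10010101, C[2] = 0b10001101, C[3] = 0b00110100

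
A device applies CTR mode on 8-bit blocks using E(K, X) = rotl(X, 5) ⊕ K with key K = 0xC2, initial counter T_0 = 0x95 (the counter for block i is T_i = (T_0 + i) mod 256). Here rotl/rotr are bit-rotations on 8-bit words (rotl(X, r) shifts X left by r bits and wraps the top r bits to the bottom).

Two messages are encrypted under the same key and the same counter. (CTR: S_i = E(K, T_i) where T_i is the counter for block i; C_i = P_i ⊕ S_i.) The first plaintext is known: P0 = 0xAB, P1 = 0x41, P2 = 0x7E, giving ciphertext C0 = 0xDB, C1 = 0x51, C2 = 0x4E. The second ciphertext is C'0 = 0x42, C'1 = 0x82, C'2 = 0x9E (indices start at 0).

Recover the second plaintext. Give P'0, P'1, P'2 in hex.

P'0 = 0x32, P'1 = 0x92, P'2 = 0xAE

In CTR with a reused counter, both messages share the same keystream S_i, so C_i ⊕ C'_i = P_i ⊕ P'_i and thus P'_i = P_i ⊕ C_i ⊕ C'_i.
P'0: 0xAB ⊕ 0xDB ⊕ 0x42 = 0x32.
P'1: 0x41 ⊕ 0x51 ⊕ 0x82 = 0x92.
P'2: 0x7E ⊕ 0x4E ⊕ 0x9E = 0xAE.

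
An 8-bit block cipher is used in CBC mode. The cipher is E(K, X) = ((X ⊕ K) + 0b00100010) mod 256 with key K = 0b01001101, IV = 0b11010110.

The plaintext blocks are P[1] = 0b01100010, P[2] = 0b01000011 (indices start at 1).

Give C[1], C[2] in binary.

CBC encryption: C_i = E(K, P_i ⊕ C_{i−1}), with C_{0} = IV.
C[1]: P[1] ⊕ 0b11010110 = 0b10110100; E(K, 0b10110100) = 0b00011011.
C[2]: P[2] ⊕ 0b00011011 = 0b01011000; E(K, 0b01011000) = 0b00110111.

C[1] = 0b00011011, C[2] = 0b00110111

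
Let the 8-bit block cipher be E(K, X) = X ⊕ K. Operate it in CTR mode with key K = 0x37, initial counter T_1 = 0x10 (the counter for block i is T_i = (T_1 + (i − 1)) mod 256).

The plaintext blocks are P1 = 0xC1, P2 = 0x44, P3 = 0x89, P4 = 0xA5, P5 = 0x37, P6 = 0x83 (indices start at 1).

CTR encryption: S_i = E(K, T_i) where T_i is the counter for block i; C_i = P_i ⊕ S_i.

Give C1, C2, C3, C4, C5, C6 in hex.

C1 = 0xE6, C2 = 0x62, C3 = 0xAC, C4 = 0x81, C5 = 0x14, C6 = 0xA1

C1: T = 0x10, S = E(K, T) = 0x27; 0xC1 ⊕ 0x27 = 0xE6.
C2: T = 0x11, S = E(K, T) = 0x26; 0x44 ⊕ 0x26 = 0x62.
C3: T = 0x12, S = E(K, T) = 0x25; 0x89 ⊕ 0x25 = 0xAC.
C4: T = 0x13, S = E(K, T) = 0x24; 0xA5 ⊕ 0x24 = 0x81.
C5: T = 0x14, S = E(K, T) = 0x23; 0x37 ⊕ 0x23 = 0x14.
C6: T = 0x15, S = E(K, T) = 0x22; 0x83 ⊕ 0x22 = 0xA1.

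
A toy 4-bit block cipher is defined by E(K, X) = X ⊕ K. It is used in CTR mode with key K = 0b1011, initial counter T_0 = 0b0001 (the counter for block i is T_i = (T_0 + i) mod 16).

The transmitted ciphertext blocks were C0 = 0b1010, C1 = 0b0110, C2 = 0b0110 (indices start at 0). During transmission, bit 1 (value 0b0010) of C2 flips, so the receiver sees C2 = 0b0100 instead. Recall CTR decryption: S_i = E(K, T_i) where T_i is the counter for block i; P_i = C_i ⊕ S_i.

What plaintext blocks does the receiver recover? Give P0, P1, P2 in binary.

Only C2 changed, to 0b0100. In CTR, a change in C_i flips the same bit in P_i only; the keystream is unaffected. Decrypting the received ciphertext:
P0: T = 0b0001, S = E(K, T) = 0b1010; 0b1010 ⊕ 0b1010 = 0b0000.
P1: T = 0b0010, S = E(K, T) = 0b1001; 0b0110 ⊕ 0b1001 = 0b1111.
P2: T = 0b0011, S = E(K, T) = 0b1000; 0b0100 ⊕ 0b1000 = 0b1100.
Blocks that differ from the original plaintext: P2.

P0 = 0b0000, P1 = 0b1111, P2 = 0b1100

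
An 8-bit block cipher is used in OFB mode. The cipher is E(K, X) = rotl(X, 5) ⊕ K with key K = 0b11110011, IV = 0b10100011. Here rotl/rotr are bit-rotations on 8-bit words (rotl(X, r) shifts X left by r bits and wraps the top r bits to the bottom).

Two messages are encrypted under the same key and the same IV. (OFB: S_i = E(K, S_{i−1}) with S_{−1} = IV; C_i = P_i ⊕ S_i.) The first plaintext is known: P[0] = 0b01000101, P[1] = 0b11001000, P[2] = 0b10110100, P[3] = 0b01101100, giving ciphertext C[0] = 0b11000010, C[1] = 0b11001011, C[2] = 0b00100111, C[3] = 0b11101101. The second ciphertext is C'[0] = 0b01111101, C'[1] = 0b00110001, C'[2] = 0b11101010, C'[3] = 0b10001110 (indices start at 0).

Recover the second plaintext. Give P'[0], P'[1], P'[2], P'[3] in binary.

P'[0] = 0b11111010, P'[1] = 0b00110010, P'[2] = 0b01111001, P'[3] = 0b00001111

In OFB with a reused IV, both messages share the same keystream S_i, so C_i ⊕ C'_i = P_i ⊕ P'_i and thus P'_i = P_i ⊕ C_i ⊕ C'_i.
P'[0]: 0b01000101 ⊕ 0b11000010 ⊕ 0b01111101 = 0b11111010.
P'[1]: 0b11001000 ⊕ 0b11001011 ⊕ 0b00110001 = 0b00110010.
P'[2]: 0b10110100 ⊕ 0b00100111 ⊕ 0b11101010 = 0b01111001.
P'[3]: 0b01101100 ⊕ 0b11101101 ⊕ 0b10001110 = 0b00001111.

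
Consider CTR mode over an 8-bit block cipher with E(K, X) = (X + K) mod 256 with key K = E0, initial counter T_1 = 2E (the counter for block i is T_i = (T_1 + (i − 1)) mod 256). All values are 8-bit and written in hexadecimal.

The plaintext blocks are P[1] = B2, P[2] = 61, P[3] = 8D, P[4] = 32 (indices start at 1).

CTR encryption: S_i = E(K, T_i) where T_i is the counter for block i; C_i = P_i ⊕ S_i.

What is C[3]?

C[1]: T = 2E, S = E(K, T) = 0E; B2 ⊕ 0E = BC.
C[2]: T = 2F, S = E(K, T) = 0F; 61 ⊕ 0F = 6E.
C[3]: T = 30, S = E(K, T) = 10; 8D ⊕ 10 = 9D.

C[3] = 9D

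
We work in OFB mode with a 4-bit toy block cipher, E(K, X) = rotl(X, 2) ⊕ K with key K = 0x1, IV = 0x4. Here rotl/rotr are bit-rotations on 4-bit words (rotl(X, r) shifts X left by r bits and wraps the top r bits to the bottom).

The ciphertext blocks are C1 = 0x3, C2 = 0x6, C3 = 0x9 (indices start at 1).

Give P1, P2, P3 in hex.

P1 = 0x3, P2 = 0x7, P3 = 0xC

OFB decryption: S_i = E(K, S_{i−1}) with S_{0} = IV; P_i = C_i ⊕ S_i.
P1: S = E(K, 0x4) = 0x0; 0x3 ⊕ 0x0 = 0x3.
P2: S = E(K, 0x0) = 0x1; 0x6 ⊕ 0x1 = 0x7.
P3: S = E(K, 0x1) = 0x5; 0x9 ⊕ 0x5 = 0xC.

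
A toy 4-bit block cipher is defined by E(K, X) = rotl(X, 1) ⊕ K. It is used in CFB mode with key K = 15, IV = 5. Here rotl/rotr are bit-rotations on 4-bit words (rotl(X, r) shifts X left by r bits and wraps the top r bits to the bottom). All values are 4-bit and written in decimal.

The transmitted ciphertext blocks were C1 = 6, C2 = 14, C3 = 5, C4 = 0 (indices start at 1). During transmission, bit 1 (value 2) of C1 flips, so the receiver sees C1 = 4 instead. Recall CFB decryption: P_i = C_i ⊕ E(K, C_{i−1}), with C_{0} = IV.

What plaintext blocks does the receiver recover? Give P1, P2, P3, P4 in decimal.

Only C1 changed, to 4. In CFB, a change in C_i flips the same bit in P_i and garbles P_{i+1}. Decrypting the received ciphertext:
P1: E(K, 5) = 5; 4 ⊕ 5 = 1.
P2: E(K, 4) = 7; 14 ⊕ 7 = 9.
P3: E(K, 14) = 2; 5 ⊕ 2 = 7.
P4: E(K, 5) = 5; 0 ⊕ 5 = 5.
Blocks that differ from the original plaintext: P1, P2.

P1 = 1, P2 = 9, P3 = 7, P4 = 5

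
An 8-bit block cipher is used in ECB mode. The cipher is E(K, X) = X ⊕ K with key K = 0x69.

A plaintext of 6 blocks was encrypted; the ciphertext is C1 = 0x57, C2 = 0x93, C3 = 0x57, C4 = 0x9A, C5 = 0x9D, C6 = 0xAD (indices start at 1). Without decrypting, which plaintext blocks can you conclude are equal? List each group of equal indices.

P1 = P3

ECB encrypts each block independently with the same key, so equal ciphertext blocks imply equal plaintext blocks.
C1 = C3 = 0x57, so P1 = P3.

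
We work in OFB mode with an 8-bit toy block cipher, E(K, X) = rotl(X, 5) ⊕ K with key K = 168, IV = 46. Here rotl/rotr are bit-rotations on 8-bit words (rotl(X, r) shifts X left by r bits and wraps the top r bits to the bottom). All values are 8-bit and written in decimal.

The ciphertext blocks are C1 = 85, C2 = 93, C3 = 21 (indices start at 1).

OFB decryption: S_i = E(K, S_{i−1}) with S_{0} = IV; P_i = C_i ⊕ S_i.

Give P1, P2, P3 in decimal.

P1: S = E(K, 46) = 109; 85 ⊕ 109 = 56.
P2: S = E(K, 109) = 5; 93 ⊕ 5 = 88.
P3: S = E(K, 5) = 8; 21 ⊕ 8 = 29.

P1 = 56, P2 = 88, P3 = 29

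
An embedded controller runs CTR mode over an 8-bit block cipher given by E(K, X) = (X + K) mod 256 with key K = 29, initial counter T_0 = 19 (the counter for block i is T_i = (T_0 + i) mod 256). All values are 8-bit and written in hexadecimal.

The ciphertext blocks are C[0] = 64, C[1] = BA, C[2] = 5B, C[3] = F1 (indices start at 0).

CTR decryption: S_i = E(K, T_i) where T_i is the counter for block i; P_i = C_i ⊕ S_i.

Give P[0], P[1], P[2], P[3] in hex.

P[0]: T = 19, S = E(K, T) = 42; 64 ⊕ 42 = 26.
P[1]: T = 1A, S = E(K, T) = 43; BA ⊕ 43 = F9.
P[2]: T = 1B, S = E(K, T) = 44; 5B ⊕ 44 = 1F.
P[3]: T = 1C, S = E(K, T) = 45; F1 ⊕ 45 = B4.

P[0] = 26, P[1] = F9, P[2] = 1F, P[3] = B4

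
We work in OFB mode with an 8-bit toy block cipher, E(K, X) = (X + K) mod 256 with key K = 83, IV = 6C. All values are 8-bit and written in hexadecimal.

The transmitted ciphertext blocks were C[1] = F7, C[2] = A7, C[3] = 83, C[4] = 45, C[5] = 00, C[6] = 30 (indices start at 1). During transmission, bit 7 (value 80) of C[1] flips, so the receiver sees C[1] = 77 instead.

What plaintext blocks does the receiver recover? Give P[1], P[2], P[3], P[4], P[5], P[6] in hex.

P[1] = 98, P[2] = D5, P[3] = 76, P[4] = 3D, P[5] = FB, P[6] = 4E

OFB decryption: S_i = E(K, S_{i−1}) with S_{0} = IV; P_i = C_i ⊕ S_i.
Only C[1] changed, to 77. In OFB, a change in C_i flips the same bit in P_i only; the keystream is unaffected. Decrypting the received ciphertext:
P[1]: S = E(K, 6C) = EF; 77 ⊕ EF = 98.
P[2]: S = E(K, EF) = 72; A7 ⊕ 72 = D5.
P[3]: S = E(K, 72) = F5; 83 ⊕ F5 = 76.
P[4]: S = E(K, F5) = 78; 45 ⊕ 78 = 3D.
P[5]: S = E(K, 78) = FB; 00 ⊕ FB = FB.
P[6]: S = E(K, FB) = 7E; 30 ⊕ 7E = 4E.
Blocks that differ from the original plaintext: P[1].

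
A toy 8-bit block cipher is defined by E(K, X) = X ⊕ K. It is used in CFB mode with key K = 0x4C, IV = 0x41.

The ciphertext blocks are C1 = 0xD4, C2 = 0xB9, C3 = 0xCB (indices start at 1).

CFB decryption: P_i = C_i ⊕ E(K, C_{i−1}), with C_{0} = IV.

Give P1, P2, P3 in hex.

P1 = 0xD9, P2 = 0x21, P3 = 0x3E

P1: E(K, 0x41) = 0x0D; 0xD4 ⊕ 0x0D = 0xD9.
P2: E(K, 0xD4) = 0x98; 0xB9 ⊕ 0x98 = 0x21.
P3: E(K, 0xB9) = 0xF5; 0xCB ⊕ 0xF5 = 0x3E.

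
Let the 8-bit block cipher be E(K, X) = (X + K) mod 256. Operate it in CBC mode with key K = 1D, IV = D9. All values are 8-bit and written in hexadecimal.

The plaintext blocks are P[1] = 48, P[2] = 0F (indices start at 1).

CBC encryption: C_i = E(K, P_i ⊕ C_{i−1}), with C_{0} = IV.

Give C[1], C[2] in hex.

C[1]: P[1] ⊕ D9 = 91; E(K, 91) = AE.
C[2]: P[2] ⊕ AE = A1; E(K, A1) = BE.

C[1] = AE, C[2] = BE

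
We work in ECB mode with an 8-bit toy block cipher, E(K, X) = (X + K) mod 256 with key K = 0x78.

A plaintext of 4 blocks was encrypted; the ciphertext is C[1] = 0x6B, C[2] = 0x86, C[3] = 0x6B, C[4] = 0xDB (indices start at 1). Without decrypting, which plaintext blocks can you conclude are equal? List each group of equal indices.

P[1] = P[3]

ECB encrypts each block independently with the same key, so equal ciphertext blocks imply equal plaintext blocks.
C[1] = C[3] = 0x6B, so P[1] = P[3].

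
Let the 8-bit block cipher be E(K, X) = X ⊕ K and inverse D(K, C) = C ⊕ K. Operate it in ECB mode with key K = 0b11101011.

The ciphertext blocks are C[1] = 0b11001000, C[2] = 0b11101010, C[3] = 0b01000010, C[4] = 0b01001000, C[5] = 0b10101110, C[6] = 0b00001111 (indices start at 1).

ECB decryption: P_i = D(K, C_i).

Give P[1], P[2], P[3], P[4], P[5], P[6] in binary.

P[1] = 0b00100011, P[2] = 0b00000001, P[3] = 0b10101001, P[4] = 0b10100011, P[5] = 0b01000101, P[6] = 0b11100100

P[1]: D(K, 0b11001000) = 0b00100011.
P[2]: D(K, 0b11101010) = 0b00000001.
P[3]: D(K, 0b01000010) = 0b10101001.
P[4]: D(K, 0b01001000) = 0b10100011.
P[5]: D(K, 0b10101110) = 0b01000101.
P[6]: D(K, 0b00001111) = 0b11100100.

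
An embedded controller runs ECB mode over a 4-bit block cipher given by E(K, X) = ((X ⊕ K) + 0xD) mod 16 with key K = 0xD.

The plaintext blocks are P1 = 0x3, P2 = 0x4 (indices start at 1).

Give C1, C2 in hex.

ECB encryption: C_i = E(K, P_i).
C1: E(K, 0x3) = 0xB.
C2: E(K, 0x4) = 0x6.

C1 = 0xB, C2 = 0x6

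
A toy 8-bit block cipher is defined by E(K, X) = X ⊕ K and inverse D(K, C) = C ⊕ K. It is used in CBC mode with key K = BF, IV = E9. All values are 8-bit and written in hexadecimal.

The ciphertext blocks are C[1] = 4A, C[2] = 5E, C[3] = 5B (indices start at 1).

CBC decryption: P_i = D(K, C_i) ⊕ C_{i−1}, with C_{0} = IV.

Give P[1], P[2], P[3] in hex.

P[1] = 1C, P[2] = AB, P[3] = BA

P[1]: D(K, 4A) = F5; F5 ⊕ E9 = 1C.
P[2]: D(K, 5E) = E1; E1 ⊕ 4A = AB.
P[3]: D(K, 5B) = E4; E4 ⊕ 5E = BA.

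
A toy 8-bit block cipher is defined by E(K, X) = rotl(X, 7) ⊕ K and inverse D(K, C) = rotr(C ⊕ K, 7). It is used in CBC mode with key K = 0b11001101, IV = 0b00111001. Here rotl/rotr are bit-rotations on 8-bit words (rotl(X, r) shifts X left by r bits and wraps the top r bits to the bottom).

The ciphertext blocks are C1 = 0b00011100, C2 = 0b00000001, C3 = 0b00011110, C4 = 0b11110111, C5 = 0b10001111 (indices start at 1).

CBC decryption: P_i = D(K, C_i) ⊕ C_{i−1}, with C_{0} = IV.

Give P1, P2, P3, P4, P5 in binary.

P1: D(K, 0b00011100) = 0b10100011; 0b10100011 ⊕ 0b00111001 = 0b10011010.
P2: D(K, 0b00000001) = 0b10011001; 0b10011001 ⊕ 0b00011100 = 0b10000101.
P3: D(K, 0b00011110) = 0b10100111; 0b10100111 ⊕ 0b00000001 = 0b10100110.
P4: D(K, 0b11110111) = 0b01110100; 0b01110100 ⊕ 0b00011110 = 0b01101010.
P5: D(K, 0b10001111) = 0b10000100; 0b10000100 ⊕ 0b11110111 = 0b01110011.

P1 = 0b10011010, P2 = 0b10000101, P3 = 0b10100110, P4 = 0b01101010, P5 = 0b01110011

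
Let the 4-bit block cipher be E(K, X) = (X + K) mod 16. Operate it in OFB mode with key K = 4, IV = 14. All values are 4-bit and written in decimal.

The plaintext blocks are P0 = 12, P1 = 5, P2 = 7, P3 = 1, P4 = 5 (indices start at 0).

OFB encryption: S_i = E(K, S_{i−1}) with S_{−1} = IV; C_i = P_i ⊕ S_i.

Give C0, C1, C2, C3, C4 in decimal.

C0: S = E(K, 14) = 2; 12 ⊕ 2 = 14.
C1: S = E(K, 2) = 6; 5 ⊕ 6 = 3.
C2: S = E(K, 6) = 10; 7 ⊕ 10 = 13.
C3: S = E(K, 10) = 14; 1 ⊕ 14 = 15.
C4: S = E(K, 14) = 2; 5 ⊕ 2 = 7.

C0 = 14, C1 = 3, C2 = 13, C3 = 15, C4 = 7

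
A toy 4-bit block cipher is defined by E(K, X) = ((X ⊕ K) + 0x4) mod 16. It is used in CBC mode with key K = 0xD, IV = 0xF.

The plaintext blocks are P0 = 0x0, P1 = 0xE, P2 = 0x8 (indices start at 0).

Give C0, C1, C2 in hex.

CBC encryption: C_i = E(K, P_i ⊕ C_{i−1}), with C_{−1} = IV.
C0: P0 ⊕ 0xF = 0xF; E(K, 0xF) = 0x6.
C1: P1 ⊕ 0x6 = 0x8; E(K, 0x8) = 0x9.
C2: P2 ⊕ 0x9 = 0x1; E(K, 0x1) = 0x0.

C0 = 0x6, C1 = 0x9, C2 = 0x0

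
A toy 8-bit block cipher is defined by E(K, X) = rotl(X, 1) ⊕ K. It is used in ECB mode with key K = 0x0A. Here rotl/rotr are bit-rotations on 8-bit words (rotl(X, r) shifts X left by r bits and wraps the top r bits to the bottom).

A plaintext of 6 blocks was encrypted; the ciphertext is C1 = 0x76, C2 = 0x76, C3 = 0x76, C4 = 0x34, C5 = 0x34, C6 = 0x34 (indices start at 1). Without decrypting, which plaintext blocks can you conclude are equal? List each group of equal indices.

P1 = P2 = P3; P4 = P5 = P6

ECB encrypts each block independently with the same key, so equal ciphertext blocks imply equal plaintext blocks.
C1 = C2 = C3 = 0x76, so P1 = P2 = P3.
C4 = C5 = C6 = 0x34, so P4 = P5 = P6.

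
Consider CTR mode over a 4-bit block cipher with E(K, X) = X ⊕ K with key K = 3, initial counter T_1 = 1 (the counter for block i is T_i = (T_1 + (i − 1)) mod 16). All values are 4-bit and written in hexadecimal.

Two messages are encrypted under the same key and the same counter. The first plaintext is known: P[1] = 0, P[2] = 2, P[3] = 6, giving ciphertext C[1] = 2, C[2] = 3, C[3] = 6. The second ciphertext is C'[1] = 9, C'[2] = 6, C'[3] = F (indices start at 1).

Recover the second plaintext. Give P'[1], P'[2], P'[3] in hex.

P'[1] = B, P'[2] = 7, P'[3] = F

In CTR with a reused counter, both messages share the same keystream S_i, so C_i ⊕ C'_i = P_i ⊕ P'_i and thus P'_i = P_i ⊕ C_i ⊕ C'_i.
P'[1]: 0 ⊕ 2 ⊕ 9 = B.
P'[2]: 2 ⊕ 3 ⊕ 6 = 7.
P'[3]: 6 ⊕ 6 ⊕ F = F.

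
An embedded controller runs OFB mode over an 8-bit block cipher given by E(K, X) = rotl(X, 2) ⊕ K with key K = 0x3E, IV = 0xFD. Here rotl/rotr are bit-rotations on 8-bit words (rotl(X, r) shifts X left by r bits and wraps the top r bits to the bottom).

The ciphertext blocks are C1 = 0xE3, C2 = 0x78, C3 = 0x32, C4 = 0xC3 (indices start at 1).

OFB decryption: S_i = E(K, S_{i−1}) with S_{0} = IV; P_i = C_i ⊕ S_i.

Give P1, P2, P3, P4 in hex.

P1: S = E(K, 0xFD) = 0xC9; 0xE3 ⊕ 0xC9 = 0x2A.
P2: S = E(K, 0xC9) = 0x19; 0x78 ⊕ 0x19 = 0x61.
P3: S = E(K, 0x19) = 0x5A; 0x32 ⊕ 0x5A = 0x68.
P4: S = E(K, 0x5A) = 0x57; 0xC3 ⊕ 0x57 = 0x94.

P1 = 0x2A, P2 = 0x61, P3 = 0x68, P4 = 0x94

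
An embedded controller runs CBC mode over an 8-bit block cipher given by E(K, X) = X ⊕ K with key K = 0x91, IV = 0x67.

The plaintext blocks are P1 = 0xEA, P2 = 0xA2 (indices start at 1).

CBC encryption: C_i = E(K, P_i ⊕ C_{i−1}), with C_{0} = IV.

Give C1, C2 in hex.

C1 = 0x1C, C2 = 0x2F

C1: P1 ⊕ 0x67 = 0x8D; E(K, 0x8D) = 0x1C.
C2: P2 ⊕ 0x1C = 0xBE; E(K, 0xBE) = 0x2F.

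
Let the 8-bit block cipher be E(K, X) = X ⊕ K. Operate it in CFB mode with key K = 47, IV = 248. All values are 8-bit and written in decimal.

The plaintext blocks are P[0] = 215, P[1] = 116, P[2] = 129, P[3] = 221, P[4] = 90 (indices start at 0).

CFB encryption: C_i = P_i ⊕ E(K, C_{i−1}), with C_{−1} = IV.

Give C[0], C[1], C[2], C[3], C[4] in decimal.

C[0]: E(K, 248) = 215; 215 ⊕ 215 = 0.
C[1]: E(K, 0) = 47; 116 ⊕ 47 = 91.
C[2]: E(K, 91) = 116; 129 ⊕ 116 = 245.
C[3]: E(K, 245) = 218; 221 ⊕ 218 = 7.
C[4]: E(K, 7) = 40; 90 ⊕ 40 = 114.

C[0] = 0, C[1] = 91, C[2] = 245, C[3] = 7, C[4] = 114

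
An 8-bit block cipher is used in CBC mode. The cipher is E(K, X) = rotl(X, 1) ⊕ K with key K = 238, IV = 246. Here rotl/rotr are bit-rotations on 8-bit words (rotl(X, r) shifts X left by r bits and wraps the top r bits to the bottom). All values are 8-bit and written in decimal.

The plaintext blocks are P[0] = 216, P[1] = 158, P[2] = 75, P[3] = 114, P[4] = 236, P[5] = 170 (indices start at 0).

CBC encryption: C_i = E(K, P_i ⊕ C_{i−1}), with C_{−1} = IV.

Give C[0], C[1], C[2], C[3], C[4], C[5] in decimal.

C[0]: P[0] ⊕ 246 = 46; E(K, 46) = 178.
C[1]: P[1] ⊕ 178 = 44; E(K, 44) = 182.
C[2]: P[2] ⊕ 182 = 253; E(K, 253) = 21.
C[3]: P[3] ⊕ 21 = 103; E(K, 103) = 32.
C[4]: P[4] ⊕ 32 = 204; E(K, 204) = 119.
C[5]: P[5] ⊕ 119 = 221; E(K, 221) = 85.

C[0] = 178, C[1] = 182, C[2] = 21, C[3] = 32, C[4] = 119, C[5] = 85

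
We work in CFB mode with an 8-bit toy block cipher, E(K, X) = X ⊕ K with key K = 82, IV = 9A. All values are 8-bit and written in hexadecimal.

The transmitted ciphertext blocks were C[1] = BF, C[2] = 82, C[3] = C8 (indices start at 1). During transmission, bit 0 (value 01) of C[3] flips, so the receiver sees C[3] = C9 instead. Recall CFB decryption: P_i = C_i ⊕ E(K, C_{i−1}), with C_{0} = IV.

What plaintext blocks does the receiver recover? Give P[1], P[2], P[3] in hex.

Only C[3] changed, to C9. In CFB, a change in C_i flips the same bit in P_i and garbles P_{i+1}. Decrypting the received ciphertext:
P[1]: E(K, 9A) = 18; BF ⊕ 18 = A7.
P[2]: E(K, BF) = 3D; 82 ⊕ 3D = BF.
P[3]: E(K, 82) = 00; C9 ⊕ 00 = C9.
Blocks that differ from the original plaintext: P[3].

P[1] = A7, P[2] = BF, P[3] = C9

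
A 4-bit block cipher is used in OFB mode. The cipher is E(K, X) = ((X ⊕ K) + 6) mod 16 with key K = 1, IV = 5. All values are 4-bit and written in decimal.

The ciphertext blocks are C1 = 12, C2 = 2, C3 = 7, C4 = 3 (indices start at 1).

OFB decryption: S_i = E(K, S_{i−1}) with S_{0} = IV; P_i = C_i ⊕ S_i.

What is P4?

P1: S = E(K, 5) = 10; 12 ⊕ 10 = 6.
P2: S = E(K, 10) = 1; 2 ⊕ 1 = 3.
P3: S = E(K, 1) = 6; 7 ⊕ 6 = 1.
P4: S = E(K, 6) = 13; 3 ⊕ 13 = 14.

P4 = 14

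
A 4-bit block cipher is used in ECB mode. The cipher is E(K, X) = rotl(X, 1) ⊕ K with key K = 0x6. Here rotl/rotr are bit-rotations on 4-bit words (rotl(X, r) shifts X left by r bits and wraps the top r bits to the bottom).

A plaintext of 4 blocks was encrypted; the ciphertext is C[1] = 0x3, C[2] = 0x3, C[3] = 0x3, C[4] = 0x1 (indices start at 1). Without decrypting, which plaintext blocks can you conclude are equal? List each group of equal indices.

P[1] = P[2] = P[3]

ECB encrypts each block independently with the same key, so equal ciphertext blocks imply equal plaintext blocks.
C[1] = C[2] = C[3] = 0x3, so P[1] = P[2] = P[3].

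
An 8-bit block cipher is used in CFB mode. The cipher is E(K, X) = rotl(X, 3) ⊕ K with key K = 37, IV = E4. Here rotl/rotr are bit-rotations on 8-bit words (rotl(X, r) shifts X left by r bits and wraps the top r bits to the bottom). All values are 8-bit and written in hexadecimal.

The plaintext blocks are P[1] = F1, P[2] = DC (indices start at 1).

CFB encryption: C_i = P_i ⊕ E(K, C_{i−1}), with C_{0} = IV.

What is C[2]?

C[1]: E(K, E4) = 10; F1 ⊕ 10 = E1.
C[2]: E(K, E1) = 38; DC ⊕ 38 = E4.

C[2] = E4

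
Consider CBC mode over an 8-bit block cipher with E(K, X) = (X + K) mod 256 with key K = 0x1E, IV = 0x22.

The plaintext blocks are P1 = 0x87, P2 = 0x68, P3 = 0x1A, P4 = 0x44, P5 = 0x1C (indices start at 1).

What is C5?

C5 = 0xED

CBC encryption: C_i = E(K, P_i ⊕ C_{i−1}), with C_{0} = IV.
C1: P1 ⊕ 0x22 = 0xA5; E(K, 0xA5) = 0xC3.
C2: P2 ⊕ 0xC3 = 0xAB; E(K, 0xAB) = 0xC9.
C3: P3 ⊕ 0xC9 = 0xD3; E(K, 0xD3) = 0xF1.
C4: P4 ⊕ 0xF1 = 0xB5; E(K, 0xB5) = 0xD3.
C5: P5 ⊕ 0xD3 = 0xCF; E(K, 0xCF) = 0xED.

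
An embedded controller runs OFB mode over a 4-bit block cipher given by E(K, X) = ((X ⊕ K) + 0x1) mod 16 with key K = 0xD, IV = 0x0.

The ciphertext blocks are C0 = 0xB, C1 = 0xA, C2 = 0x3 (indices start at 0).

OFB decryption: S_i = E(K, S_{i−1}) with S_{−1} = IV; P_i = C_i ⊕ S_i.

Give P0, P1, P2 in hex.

P0 = 0x5, P1 = 0xE, P2 = 0x9

P0: S = E(K, 0x0) = 0xE; 0xB ⊕ 0xE = 0x5.
P1: S = E(K, 0xE) = 0x4; 0xA ⊕ 0x4 = 0xE.
P2: S = E(K, 0x4) = 0xA; 0x3 ⊕ 0xA = 0x9.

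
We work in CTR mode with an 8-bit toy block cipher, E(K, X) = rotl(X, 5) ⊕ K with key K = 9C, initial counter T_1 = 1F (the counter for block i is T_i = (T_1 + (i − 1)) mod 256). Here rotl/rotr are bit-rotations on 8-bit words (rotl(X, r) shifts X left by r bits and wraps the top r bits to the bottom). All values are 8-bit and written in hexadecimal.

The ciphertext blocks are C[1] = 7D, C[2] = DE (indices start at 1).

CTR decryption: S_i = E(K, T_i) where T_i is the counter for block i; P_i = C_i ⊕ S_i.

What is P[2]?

P[2] = 46

P[2]: T = 20, S = E(K, T) = 98; DE ⊕ 98 = 46.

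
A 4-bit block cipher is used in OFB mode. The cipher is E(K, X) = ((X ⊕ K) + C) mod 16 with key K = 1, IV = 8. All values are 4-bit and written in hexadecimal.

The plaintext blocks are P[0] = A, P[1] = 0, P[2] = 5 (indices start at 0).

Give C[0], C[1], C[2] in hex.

OFB encryption: S_i = E(K, S_{i−1}) with S_{−1} = IV; C_i = P_i ⊕ S_i.
C[0]: S = E(K, 8) = 5; A ⊕ 5 = F.
C[1]: S = E(K, 5) = 0; 0 ⊕ 0 = 0.
C[2]: S = E(K, 0) = D; 5 ⊕ D = 8.

C[0] = F, C[1] = 0, C[2] = 8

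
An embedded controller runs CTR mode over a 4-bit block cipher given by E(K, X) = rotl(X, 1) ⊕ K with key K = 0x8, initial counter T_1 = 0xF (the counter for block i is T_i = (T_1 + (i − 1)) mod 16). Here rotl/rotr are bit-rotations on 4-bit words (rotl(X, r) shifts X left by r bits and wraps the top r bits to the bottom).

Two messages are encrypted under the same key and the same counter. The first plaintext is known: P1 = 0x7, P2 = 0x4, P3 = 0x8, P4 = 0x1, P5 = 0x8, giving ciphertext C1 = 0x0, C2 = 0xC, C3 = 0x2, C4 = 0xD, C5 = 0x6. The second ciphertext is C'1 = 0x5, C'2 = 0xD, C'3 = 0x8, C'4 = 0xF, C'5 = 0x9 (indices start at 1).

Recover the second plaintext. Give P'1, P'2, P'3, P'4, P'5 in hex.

In CTR with a reused counter, both messages share the same keystream S_i, so C_i ⊕ C'_i = P_i ⊕ P'_i and thus P'_i = P_i ⊕ C_i ⊕ C'_i.
P'1: 0x7 ⊕ 0x0 ⊕ 0x5 = 0x2.
P'2: 0x4 ⊕ 0xC ⊕ 0xD = 0x5.
P'3: 0x8 ⊕ 0x2 ⊕ 0x8 = 0x2.
P'4: 0x1 ⊕ 0xD ⊕ 0xF = 0x3.
P'5: 0x8 ⊕ 0x6 ⊕ 0x9 = 0x7.

P'1 = 0x2, P'2 = 0x5, P'3 = 0x2, P'4 = 0x3, P'5 = 0x7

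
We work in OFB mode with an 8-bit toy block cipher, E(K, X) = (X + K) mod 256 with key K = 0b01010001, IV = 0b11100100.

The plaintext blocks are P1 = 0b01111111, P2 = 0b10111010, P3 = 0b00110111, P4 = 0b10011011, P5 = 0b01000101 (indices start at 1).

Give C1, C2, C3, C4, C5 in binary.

C1 = 0b01001010, C2 = 0b00111100, C3 = 0b11100000, C4 = 0b10110011, C5 = 0b00111100

OFB encryption: S_i = E(K, S_{i−1}) with S_{0} = IV; C_i = P_i ⊕ S_i.
C1: S = E(K, 0b11100100) = 0b00110101; 0b01111111 ⊕ 0b00110101 = 0b01001010.
C2: S = E(K, 0b00110101) = 0b10000110; 0b10111010 ⊕ 0b10000110 = 0b00111100.
C3: S = E(K, 0b10000110) = 0b11010111; 0b00110111 ⊕ 0b11010111 = 0b11100000.
C4: S = E(K, 0b11010111) = 0b00101000; 0b10011011 ⊕ 0b00101000 = 0b10110011.
C5: S = E(K, 0b00101000) = 0b01111001; 0b01000101 ⊕ 0b01111001 = 0b00111100.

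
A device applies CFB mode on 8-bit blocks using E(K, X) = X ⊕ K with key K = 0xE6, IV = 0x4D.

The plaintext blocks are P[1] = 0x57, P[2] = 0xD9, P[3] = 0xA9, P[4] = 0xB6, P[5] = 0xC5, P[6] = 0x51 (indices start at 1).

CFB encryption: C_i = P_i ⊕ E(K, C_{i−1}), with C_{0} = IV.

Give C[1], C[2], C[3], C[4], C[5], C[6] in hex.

C[1]: E(K, 0x4D) = 0xAB; 0x57 ⊕ 0xAB = 0xFC.
C[2]: E(K, 0xFC) = 0x1A; 0xD9 ⊕ 0x1A = 0xC3.
C[3]: E(K, 0xC3) = 0x25; 0xA9 ⊕ 0x25 = 0x8C.
C[4]: E(K, 0x8C) = 0x6A; 0xB6 ⊕ 0x6A = 0xDC.
C[5]: E(K, 0xDC) = 0x3A; 0xC5 ⊕ 0x3A = 0xFF.
C[6]: E(K, 0xFF) = 0x19; 0x51 ⊕ 0x19 = 0x48.

C[1] = 0xFC, C[2] = 0xC3, C[3] = 0x8C, C[4] = 0xDC, C[5] = 0xFF, C[6] = 0x48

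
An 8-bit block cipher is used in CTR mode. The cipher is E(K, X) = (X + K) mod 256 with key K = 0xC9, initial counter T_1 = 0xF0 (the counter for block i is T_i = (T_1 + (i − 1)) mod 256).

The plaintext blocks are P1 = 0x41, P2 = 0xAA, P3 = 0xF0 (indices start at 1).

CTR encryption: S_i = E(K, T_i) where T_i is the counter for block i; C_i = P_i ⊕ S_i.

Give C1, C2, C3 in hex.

C1 = 0xF8, C2 = 0x10, C3 = 0x4B

C1: T = 0xF0, S = E(K, T) = 0xB9; 0x41 ⊕ 0xB9 = 0xF8.
C2: T = 0xF1, S = E(K, T) = 0xBA; 0xAA ⊕ 0xBA = 0x10.
C3: T = 0xF2, S = E(K, T) = 0xBB; 0xF0 ⊕ 0xBB = 0x4B.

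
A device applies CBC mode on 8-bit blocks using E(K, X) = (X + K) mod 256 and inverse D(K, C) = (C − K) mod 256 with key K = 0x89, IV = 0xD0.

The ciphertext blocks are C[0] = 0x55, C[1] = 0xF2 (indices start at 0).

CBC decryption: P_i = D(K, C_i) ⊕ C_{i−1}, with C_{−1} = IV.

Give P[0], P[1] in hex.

P[0] = 0x1C, P[1] = 0x3C

P[0]: D(K, 0x55) = 0xCC; 0xCC ⊕ 0xD0 = 0x1C.
P[1]: D(K, 0xF2) = 0x69; 0x69 ⊕ 0x55 = 0x3C.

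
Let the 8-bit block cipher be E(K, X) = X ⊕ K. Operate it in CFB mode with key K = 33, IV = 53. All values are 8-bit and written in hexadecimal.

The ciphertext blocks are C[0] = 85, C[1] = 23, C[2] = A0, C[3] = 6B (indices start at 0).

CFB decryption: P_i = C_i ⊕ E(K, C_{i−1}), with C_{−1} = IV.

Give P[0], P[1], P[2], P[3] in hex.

P[0] = E5, P[1] = 95, P[2] = B0, P[3] = F8

P[0]: E(K, 53) = 60; 85 ⊕ 60 = E5.
P[1]: E(K, 85) = B6; 23 ⊕ B6 = 95.
P[2]: E(K, 23) = 10; A0 ⊕ 10 = B0.
P[3]: E(K, A0) = 93; 6B ⊕ 93 = F8.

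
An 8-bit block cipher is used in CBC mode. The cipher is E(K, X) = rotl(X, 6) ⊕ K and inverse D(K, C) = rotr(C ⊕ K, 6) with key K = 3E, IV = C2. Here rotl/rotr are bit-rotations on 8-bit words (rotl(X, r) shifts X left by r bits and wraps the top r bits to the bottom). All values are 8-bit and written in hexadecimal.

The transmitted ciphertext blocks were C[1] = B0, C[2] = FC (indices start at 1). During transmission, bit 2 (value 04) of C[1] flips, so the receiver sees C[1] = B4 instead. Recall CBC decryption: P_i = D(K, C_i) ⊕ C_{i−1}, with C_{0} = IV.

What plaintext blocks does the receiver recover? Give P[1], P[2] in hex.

P[1] = E8, P[2] = BF

Only C[1] changed, to B4. In CBC, a change in C_i garbles P_i and flips the same bit in P_{i+1}. Decrypting the received ciphertext:
P[1]: D(K, B4) = 2A; 2A ⊕ C2 = E8.
P[2]: D(K, FC) = 0B; 0B ⊕ B4 = BF.
Blocks that differ from the original plaintext: P[1], P[2].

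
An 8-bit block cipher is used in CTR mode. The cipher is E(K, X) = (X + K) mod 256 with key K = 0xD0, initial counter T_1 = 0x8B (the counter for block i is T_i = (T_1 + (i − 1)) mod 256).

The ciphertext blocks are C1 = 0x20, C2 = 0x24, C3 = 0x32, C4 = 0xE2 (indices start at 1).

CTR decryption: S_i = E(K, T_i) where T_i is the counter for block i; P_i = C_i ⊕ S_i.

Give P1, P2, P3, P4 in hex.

P1: T = 0x8B, S = E(K, T) = 0x5B; 0x20 ⊕ 0x5B = 0x7B.
P2: T = 0x8C, S = E(K, T) = 0x5C; 0x24 ⊕ 0x5C = 0x78.
P3: T = 0x8D, S = E(K, T) = 0x5D; 0x32 ⊕ 0x5D = 0x6F.
P4: T = 0x8E, S = E(K, T) = 0x5E; 0xE2 ⊕ 0x5E = 0xBC.

P1 = 0x7B, P2 = 0x78, P3 = 0x6F, P4 = 0xBC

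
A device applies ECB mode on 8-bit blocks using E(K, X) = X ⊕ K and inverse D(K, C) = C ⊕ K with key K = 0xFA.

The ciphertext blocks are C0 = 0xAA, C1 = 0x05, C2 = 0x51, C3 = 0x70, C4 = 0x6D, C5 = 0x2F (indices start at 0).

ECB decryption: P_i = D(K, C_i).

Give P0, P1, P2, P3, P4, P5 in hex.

P0 = 0x50, P1 = 0xFF, P2 = 0xAB, P3 = 0x8A, P4 = 0x97, P5 = 0xD5

P0: D(K, 0xAA) = 0x50.
P1: D(K, 0x05) = 0xFF.
P2: D(K, 0x51) = 0xAB.
P3: D(K, 0x70) = 0x8A.
P4: D(K, 0x6D) = 0x97.
P5: D(K, 0x2F) = 0xD5.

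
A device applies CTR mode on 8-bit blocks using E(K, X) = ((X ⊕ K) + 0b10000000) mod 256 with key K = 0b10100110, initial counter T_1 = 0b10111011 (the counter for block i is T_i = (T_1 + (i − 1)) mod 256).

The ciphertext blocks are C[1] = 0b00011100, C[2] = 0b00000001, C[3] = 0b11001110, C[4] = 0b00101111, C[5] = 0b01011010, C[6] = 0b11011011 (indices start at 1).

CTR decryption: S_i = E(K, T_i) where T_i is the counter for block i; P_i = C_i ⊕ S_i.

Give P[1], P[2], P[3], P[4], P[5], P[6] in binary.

P[1]: T = 0b10111011, S = E(K, T) = 0b10011101; 0b00011100 ⊕ 0b10011101 = 0b10000001.
P[2]: T = 0b10111100, S = E(K, T) = 0b10011010; 0b00000001 ⊕ 0b10011010 = 0b10011011.
P[3]: T = 0b10111101, S = E(K, T) = 0b10011011; 0b11001110 ⊕ 0b10011011 = 0b01010101.
P[4]: T = 0b10111110, S = E(K, T) = 0b10011000; 0b00101111 ⊕ 0b10011000 = 0b10110111.
P[5]: T = 0b10111111, S = E(K, T) = 0b10011001; 0b01011010 ⊕ 0b10011001 = 0b11000011.
P[6]: T = 0b11000000, S = E(K, T) = 0b11100110; 0b11011011 ⊕ 0b11100110 = 0b00111101.

P[1] = 0b10000001, P[2] = 0b10011011, P[3] = 0b01010101, P[4] = 0b10110111, P[5] = 0b11000011, P[6] = 0b00111101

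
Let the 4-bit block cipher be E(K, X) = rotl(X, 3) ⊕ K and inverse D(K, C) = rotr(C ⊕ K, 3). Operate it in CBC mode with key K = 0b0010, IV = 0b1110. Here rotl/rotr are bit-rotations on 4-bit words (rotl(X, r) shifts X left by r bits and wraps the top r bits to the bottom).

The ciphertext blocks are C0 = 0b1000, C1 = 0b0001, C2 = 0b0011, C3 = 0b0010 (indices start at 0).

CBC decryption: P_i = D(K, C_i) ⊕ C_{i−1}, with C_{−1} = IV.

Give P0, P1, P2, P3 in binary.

P0 = 0b1011, P1 = 0b1110, P2 = 0b0011, P3 = 0b0011

P0: D(K, 0b1000) = 0b0101; 0b0101 ⊕ 0b1110 = 0b1011.
P1: D(K, 0b0001) = 0b0110; 0b0110 ⊕ 0b1000 = 0b1110.
P2: D(K, 0b0011) = 0b0010; 0b0010 ⊕ 0b0001 = 0b0011.
P3: D(K, 0b0010) = 0b0000; 0b0000 ⊕ 0b0011 = 0b0011.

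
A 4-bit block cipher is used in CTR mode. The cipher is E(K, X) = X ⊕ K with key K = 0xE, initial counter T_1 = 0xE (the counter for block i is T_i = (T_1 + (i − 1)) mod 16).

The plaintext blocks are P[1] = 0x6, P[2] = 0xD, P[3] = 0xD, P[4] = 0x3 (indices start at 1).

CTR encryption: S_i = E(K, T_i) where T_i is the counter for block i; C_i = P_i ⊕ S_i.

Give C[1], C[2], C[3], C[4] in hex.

C[1]: T = 0xE, S = E(K, T) = 0x0; 0x6 ⊕ 0x0 = 0x6.
C[2]: T = 0xF, S = E(K, T) = 0x1; 0xD ⊕ 0x1 = 0xC.
C[3]: T = 0x0, S = E(K, T) = 0xE; 0xD ⊕ 0xE = 0x3.
C[4]: T = 0x1, S = E(K, T) = 0xF; 0x3 ⊕ 0xF = 0xC.

C[1] = 0x6, C[2] = 0xC, C[3] = 0x3, C[4] = 0xC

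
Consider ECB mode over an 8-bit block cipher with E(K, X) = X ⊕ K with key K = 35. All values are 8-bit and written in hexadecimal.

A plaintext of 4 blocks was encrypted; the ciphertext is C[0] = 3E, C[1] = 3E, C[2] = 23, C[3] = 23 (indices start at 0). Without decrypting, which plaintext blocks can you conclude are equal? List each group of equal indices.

ECB encrypts each block independently with the same key, so equal ciphertext blocks imply equal plaintext blocks.
C[0] = C[1] = 3E, so P[0] = P[1].
C[2] = C[3] = 23, so P[2] = P[3].

P[0] = P[1]; P[2] = P[3]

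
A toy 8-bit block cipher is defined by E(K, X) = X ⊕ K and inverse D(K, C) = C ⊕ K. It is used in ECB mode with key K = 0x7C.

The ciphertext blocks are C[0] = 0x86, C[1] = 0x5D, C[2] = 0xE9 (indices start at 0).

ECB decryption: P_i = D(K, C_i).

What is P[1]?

P[1] = 0x21

P[1]: D(K, 0x5D) = 0x21.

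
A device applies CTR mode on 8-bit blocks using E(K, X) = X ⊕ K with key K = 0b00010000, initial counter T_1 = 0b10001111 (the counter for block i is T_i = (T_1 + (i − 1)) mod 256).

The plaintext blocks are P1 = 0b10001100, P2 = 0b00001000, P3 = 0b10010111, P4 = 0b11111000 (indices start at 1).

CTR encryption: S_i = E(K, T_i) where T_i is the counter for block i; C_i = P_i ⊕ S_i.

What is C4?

C4 = 0b01111010

C1: T = 0b10001111, S = E(K, T) = 0b10011111; 0b10001100 ⊕ 0b10011111 = 0b00010011.
C2: T = 0b10010000, S = E(K, T) = 0b10000000; 0b00001000 ⊕ 0b10000000 = 0b10001000.
C3: T = 0b10010001, S = E(K, T) = 0b10000001; 0b10010111 ⊕ 0b10000001 = 0b00010110.
C4: T = 0b10010010, S = E(K, T) = 0b10000010; 0b11111000 ⊕ 0b10000010 = 0b01111010.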